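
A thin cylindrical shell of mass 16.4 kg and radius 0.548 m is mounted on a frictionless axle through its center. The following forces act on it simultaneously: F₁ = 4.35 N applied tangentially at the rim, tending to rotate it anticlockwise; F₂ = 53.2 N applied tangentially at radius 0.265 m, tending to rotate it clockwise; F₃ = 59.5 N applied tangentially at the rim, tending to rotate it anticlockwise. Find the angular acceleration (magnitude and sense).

I = MR² = (16.4)(0.548)² = 4.925 kg·m².
Taking anticlockwise as positive: τ₁ = +(4.35)(0.548) = +2.384 N·m; τ₂ = −(53.2)(0.265) = −14.10 N·m; τ₃ = +(59.5)(0.548) = +32.61 N·m.
Net torque τ = 20.89 N·m.
α = τ/I = 20.89/4.925 = 4.242 rad/s².

α ≈ 4.24 rad/s², anticlockwise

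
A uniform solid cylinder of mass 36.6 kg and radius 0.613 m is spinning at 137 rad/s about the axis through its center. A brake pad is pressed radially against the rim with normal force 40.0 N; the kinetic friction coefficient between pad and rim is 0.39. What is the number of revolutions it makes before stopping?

I = ½MR² = (1/2)(36.6)(0.613)² = 6.877 kg·m².
Friction force f = μN = (0.39)(40.0) = 15.60 N at the rim; torque magnitude τ = fR = 9.563 N·m, opposing ω.
|α| = τ/I = 9.563/6.877 = 1.391 rad/s² (deceleration).
ω² = ω₀² − 2|α|θ with ω = 0 ⇒ θ = ω₀²/(2|α|) = 6748 rad = 1074 rev.

≈ 1070 revolutions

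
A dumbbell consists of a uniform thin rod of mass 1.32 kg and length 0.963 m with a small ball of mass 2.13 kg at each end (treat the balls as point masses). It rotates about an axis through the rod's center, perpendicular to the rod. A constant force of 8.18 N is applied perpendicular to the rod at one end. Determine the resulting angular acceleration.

I_rod = (1/12)ML² = (1/12)(1.32)(0.963)² = 0.1020 kg·m².
I_balls = 2·m·(L/2)² = 2(2.13)(0.4815)² = 0.9876 kg·m².
Total I = 1.090 kg·m².
τ = F·(L/2) = (8.18)(0.481) = 3.939 N·m.
α = τ/I = 3.939/1.090 = 3.615 rad/s².

α ≈ 3.61 rad/s²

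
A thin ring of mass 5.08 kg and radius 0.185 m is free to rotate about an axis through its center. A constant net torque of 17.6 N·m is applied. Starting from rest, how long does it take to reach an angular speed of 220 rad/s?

t ≈ 2.17 s

I = MR² = (5.08)(0.185)² = 0.1739 kg·m².
α = τ/I = 17.6/0.1739 = 101.2 rad/s².
ω = αt ⇒ t = ω/α = 220/101.2 = 2.173 s.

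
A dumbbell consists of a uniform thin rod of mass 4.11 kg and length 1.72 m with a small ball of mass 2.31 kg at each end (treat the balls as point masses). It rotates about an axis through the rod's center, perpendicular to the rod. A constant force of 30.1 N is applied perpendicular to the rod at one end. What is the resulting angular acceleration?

α ≈ 5.84 rad/s²

I_rod = (1/12)ML² = (1/12)(4.11)(1.72)² = 1.013 kg·m².
I_balls = 2·m·(L/2)² = 2(2.31)(0.8600)² = 3.417 kg·m².
Total I = 4.430 kg·m².
τ = F·(L/2) = (30.1)(0.860) = 25.89 N·m.
α = τ/I = 25.89/4.430 = 5.843 rad/s².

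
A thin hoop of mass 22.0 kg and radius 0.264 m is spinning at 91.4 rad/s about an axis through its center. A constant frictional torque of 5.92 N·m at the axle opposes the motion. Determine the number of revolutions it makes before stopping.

I = MR² = (22.0)(0.264)² = 1.533 kg·m².
The net torque has magnitude 5.92 N·m, opposing ω.
|α| = τ/I = 5.920/1.533 = 3.861 rad/s² (deceleration).
ω² = ω₀² − 2|α|θ with ω = 0 ⇒ θ = ω₀²/(2|α|) = 1082 rad = 172.2 rev.

≈ 172 revolutions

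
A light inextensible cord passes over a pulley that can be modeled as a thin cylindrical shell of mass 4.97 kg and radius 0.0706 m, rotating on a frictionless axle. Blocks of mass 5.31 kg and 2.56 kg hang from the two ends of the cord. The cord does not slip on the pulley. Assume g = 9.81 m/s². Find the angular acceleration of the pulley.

I = MR² = (4.97)(0.0706)² = 0.02477 kg·m².
Heavier block: m₁g − T₁ = m₁a. Lighter block: T₂ − m₂g = m₂a.
Pulley: (T₁ − T₂)R = Iα = I(a/R), so T₁ − T₂ = (I/R²)a = 1·M_p a = 4.970·a.
Adding the three: (m₁ − m₂)g = (m₁ + m₂ + 4.970)a, so a = (5.31 − 2.56)(9.81)/(5.31 + 2.56 + 4.970) = 2.101 m/s².
α = a/R = 2.101/0.0706 = 29.76 rad/s².

α ≈ 29.8 rad/s²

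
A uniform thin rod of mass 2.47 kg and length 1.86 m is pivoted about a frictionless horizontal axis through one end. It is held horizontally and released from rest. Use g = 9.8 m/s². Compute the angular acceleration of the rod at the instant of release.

α ≈ 7.90 rad/s²

About the pivot, I = (1/3)ML² = (1/3)(2.47)(1.86)² = 2.848 kg·m².
The weight acts at the center, a distance L/2 = 0.9300 m from the pivot; τ = Mg(L/2) = 22.51 N·m.
α = τ/I = 22.51/2.848 = 7.903 rad/s².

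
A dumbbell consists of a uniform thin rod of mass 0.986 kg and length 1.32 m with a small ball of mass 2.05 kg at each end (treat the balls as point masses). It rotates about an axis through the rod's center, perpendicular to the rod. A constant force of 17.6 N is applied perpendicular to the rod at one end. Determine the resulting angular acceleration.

I_rod = (1/12)ML² = (1/12)(0.986)(1.32)² = 0.1432 kg·m².
I_balls = 2·m·(L/2)² = 2(2.05)(0.6600)² = 1.786 kg·m².
Total I = 1.929 kg·m².
τ = F·(L/2) = (17.6)(0.660) = 11.62 N·m.
α = τ/I = 11.62/1.929 = 6.021 rad/s².

α ≈ 6.02 rad/s²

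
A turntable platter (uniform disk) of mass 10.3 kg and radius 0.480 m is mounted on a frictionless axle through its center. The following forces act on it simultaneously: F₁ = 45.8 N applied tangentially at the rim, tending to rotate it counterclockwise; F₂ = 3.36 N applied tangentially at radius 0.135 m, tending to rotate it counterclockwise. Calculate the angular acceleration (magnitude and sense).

α ≈ 18.9 rad/s², counterclockwise

I = ½MR² = (1/2)(10.3)(0.480)² = 1.187 kg·m².
Taking counterclockwise as positive: τ₁ = +(45.8)(0.480) = +21.98 N·m; τ₂ = +(3.36)(0.135) = +0.4536 N·m.
Net torque τ = 22.44 N·m.
α = τ/I = 22.44/1.187 = 18.91 rad/s².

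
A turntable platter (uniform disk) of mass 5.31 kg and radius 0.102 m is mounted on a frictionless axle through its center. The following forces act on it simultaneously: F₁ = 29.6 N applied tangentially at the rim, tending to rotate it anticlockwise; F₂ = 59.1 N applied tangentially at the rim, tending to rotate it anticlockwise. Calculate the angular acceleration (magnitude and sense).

I = ½MR² = (1/2)(5.31)(0.102)² = 0.02762 kg·m².
Taking anticlockwise as positive: τ₁ = +(29.6)(0.102) = +3.019 N·m; τ₂ = +(59.1)(0.102) = +6.028 N·m.
Net torque τ = 9.047 N·m.
α = τ/I = 9.047/0.02762 = 327.5 rad/s².

α ≈ 328 rad/s², anticlockwise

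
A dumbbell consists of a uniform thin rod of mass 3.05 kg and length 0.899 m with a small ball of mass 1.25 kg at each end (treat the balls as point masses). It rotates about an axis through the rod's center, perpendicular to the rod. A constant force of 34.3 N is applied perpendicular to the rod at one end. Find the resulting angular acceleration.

I_rod = (1/12)ML² = (1/12)(3.05)(0.899)² = 0.2054 kg·m².
I_balls = 2·m·(L/2)² = 2(1.25)(0.4495)² = 0.5051 kg·m².
Total I = 0.7105 kg·m².
τ = F·(L/2) = (34.3)(0.450) = 15.42 N·m.
α = τ/I = 15.42/0.7105 = 21.70 rad/s².

α ≈ 21.7 rad/s²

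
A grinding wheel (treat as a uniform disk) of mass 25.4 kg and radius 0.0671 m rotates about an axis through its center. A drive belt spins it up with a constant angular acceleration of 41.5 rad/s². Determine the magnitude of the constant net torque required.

τ ≈ 2.37 N·m

I = ½MR² = (1/2)(25.4)(0.0671)² = 0.05718 kg·m².
τ = Iα = (0.05718)(41.50) = 2.373 N·m.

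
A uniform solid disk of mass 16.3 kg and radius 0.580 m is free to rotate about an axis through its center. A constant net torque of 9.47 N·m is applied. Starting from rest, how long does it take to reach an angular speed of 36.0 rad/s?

t ≈ 10.4 s

I = ½MR² = (1/2)(16.3)(0.580)² = 2.742 kg·m².
α = τ/I = 9.47/2.742 = 3.454 rad/s².
ω = αt ⇒ t = ω/α = 36.0/3.454 = 10.42 s.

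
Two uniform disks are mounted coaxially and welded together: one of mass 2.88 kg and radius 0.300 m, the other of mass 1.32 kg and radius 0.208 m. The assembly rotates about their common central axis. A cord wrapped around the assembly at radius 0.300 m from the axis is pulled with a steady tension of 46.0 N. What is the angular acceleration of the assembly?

α ≈ 87.3 rad/s²

I = ½M₁R₁² + ½M₂R₂² = ½(2.88)(0.300)² + ½(1.32)(0.208)² = 0.1582 kg·m².
τ = F r = (46.0)(0.300) = 13.80 N·m.
α = τ/I = 13.80/0.1582 = 87.26 rad/s².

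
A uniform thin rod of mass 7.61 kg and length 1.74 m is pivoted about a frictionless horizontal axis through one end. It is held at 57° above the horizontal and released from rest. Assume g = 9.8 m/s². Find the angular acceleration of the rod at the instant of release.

α ≈ 4.60 rad/s²

About the pivot, I = (1/3)ML² = (1/3)(7.61)(1.74)² = 7.680 kg·m².
The weight acts at the center, a distance L/2 = 0.8700 m from the pivot; τ = Mg(L/2) cos 57° = 35.34 N·m.
α = τ/I = 35.34/7.680 = 4.601 rad/s².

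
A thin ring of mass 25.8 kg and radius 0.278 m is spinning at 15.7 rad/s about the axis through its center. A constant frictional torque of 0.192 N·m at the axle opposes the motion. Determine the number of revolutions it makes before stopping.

I = MR² = (25.8)(0.278)² = 1.994 kg·m².
The net torque has magnitude 0.192 N·m, opposing ω.
|α| = τ/I = 0.1920/1.994 = 0.09629 rad/s² (deceleration).
ω² = ω₀² − 2|α|θ with ω = 0 ⇒ θ = ω₀²/(2|α|) = 1280 rad = 203.7 rev.

≈ 204 revolutions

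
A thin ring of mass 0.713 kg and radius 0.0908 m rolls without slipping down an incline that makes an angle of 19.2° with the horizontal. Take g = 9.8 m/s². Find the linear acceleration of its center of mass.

a ≈ 1.61 m/s²

Translation along the incline: Mg sinθ − f = Ma.
Rotation about the center: fR = Iα with I = MR². No-slip gives a = αR, so f = (I/R²)a = M a.
Substituting: Mg sinθ = (1 + 1.000)Ma, so a = g sinθ/(1 + 1.000) = (9.8) sin 19.2° / 2.000 = 1.611 m/s².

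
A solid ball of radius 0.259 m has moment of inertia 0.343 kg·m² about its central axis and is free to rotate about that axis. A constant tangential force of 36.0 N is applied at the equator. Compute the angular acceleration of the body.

τ = F R = (36.0)(0.259) = 9.324 N·m.
From τ = Iα: α = 9.324/0.3430 = 27.18 rad/s².

α ≈ 27.2 rad/s²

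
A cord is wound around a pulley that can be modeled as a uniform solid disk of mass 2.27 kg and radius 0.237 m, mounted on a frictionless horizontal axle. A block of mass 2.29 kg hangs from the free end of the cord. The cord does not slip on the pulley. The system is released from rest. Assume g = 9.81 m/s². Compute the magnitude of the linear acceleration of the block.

a ≈ 6.56 m/s²

I = ½MR² = (1/2)(2.27)(0.237)² = 0.06375 kg·m².
Block: mg − T = ma. Pulley: TR = Iα. No-slip: a = αR, so T = (I/R²)a = 1.135·a.
Then mg = (m + 1.135)a, so a = (2.29)(9.81)/(2.29 + 1.135) = 6.559 m/s².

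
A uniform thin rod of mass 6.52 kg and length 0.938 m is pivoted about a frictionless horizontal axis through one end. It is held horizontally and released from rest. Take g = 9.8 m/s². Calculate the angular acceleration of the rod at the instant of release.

About the pivot, I = (1/3)ML² = (1/3)(6.52)(0.938)² = 1.912 kg·m².
The weight acts at the center, a distance L/2 = 0.4690 m from the pivot; τ = Mg(L/2) = 29.97 N·m.
α = τ/I = 29.97/1.912 = 15.67 rad/s².
(Equivalently α = (3g/(2L)) = 15.67 rad/s².)

α ≈ 15.7 rad/s²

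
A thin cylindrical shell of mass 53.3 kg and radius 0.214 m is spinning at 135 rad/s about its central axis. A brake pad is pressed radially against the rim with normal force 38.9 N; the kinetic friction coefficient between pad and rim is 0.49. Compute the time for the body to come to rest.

t ≈ 80.8 s

I = MR² = (53.3)(0.214)² = 2.441 kg·m².
Friction force f = μN = (0.49)(38.9) = 19.06 N at the rim; torque magnitude τ = fR = 4.079 N·m, opposing ω.
|α| = τ/I = 4.079/2.441 = 1.671 rad/s² (deceleration).
0 = ω₀ − |α|t ⇒ t = ω₀/|α| = 135/1.671 = 80.78 s.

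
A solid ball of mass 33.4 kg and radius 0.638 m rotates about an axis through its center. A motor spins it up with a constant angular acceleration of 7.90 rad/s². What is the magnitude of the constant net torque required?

I = (2/5)MR² = (2/5)(33.4)(0.638)² = 5.438 kg·m².
τ = Iα = (5.438)(7.900) = 42.96 N·m.

τ ≈ 43.0 N·m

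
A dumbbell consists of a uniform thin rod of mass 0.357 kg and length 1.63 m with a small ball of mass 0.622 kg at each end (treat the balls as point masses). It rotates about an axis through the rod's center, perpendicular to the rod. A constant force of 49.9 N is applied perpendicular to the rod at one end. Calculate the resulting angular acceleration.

α ≈ 44.9 rad/s²

I_rod = (1/12)ML² = (1/12)(0.357)(1.63)² = 0.07904 kg·m².
I_balls = 2·m·(L/2)² = 2(0.622)(0.8150)² = 0.8263 kg·m².
Total I = 0.9053 kg·m².
τ = F·(L/2) = (49.9)(0.815) = 40.67 N·m.
α = τ/I = 40.67/0.9053 = 44.92 rad/s².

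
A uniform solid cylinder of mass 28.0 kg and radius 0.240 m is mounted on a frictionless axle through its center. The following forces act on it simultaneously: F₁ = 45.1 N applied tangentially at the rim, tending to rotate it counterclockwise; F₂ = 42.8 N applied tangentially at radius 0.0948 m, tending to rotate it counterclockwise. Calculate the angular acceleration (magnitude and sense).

α ≈ 18.5 rad/s², counterclockwise

I = ½MR² = (1/2)(28.0)(0.240)² = 0.8064 kg·m².
Taking counterclockwise as positive: τ₁ = +(45.1)(0.240) = +10.82 N·m; τ₂ = +(42.8)(0.0948) = +4.057 N·m.
Net torque τ = 14.88 N·m.
α = τ/I = 14.88/0.8064 = 18.45 rad/s².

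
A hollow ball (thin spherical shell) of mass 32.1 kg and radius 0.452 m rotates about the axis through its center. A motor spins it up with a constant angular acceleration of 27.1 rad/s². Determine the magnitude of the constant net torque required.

I = (2/3)MR² = (2/3)(32.1)(0.452)² = 4.372 kg·m².
τ = Iα = (4.372)(27.10) = 118.5 N·m.

τ ≈ 118 N·m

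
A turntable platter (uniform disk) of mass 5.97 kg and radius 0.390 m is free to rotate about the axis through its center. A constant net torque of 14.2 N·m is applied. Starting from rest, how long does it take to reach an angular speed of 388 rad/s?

I = ½MR² = (1/2)(5.97)(0.390)² = 0.4540 kg·m².
α = τ/I = 14.2/0.4540 = 31.28 rad/s².
ω = αt ⇒ t = ω/α = 388/31.28 = 12.41 s.

t ≈ 12.4 s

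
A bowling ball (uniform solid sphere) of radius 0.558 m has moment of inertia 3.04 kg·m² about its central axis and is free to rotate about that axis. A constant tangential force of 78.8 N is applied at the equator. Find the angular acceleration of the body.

τ = F R = (78.8)(0.558) = 43.97 N·m.
Newton's second law for rotation, τ = Iα, gives α = τ/I = 43.97/3.040 = 14.46 rad/s².

α ≈ 14.5 rad/s²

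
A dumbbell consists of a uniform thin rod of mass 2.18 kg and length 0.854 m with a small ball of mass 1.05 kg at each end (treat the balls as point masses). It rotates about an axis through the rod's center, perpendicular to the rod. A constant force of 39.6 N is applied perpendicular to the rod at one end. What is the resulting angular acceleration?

α ≈ 32.8 rad/s²

I_rod = (1/12)ML² = (1/12)(2.18)(0.854)² = 0.1325 kg·m².
I_balls = 2·m·(L/2)² = 2(1.05)(0.4270)² = 0.3829 kg·m².
Total I = 0.5154 kg·m².
τ = F·(L/2) = (39.6)(0.427) = 16.91 N·m.
α = τ/I = 16.91/0.5154 = 32.81 rad/s².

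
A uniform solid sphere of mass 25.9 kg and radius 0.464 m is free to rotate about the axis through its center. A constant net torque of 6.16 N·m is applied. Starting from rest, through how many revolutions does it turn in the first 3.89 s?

I = (2/5)MR² = (2/5)(25.9)(0.464)² = 2.230 kg·m².
α = τ/I = 6.16/2.230 = 2.762 rad/s².
θ = ½αt² = ½(2.762)(3.89)² = 20.90 rad.
Revolutions = θ/(2π) = 3.326.

≈ 3.33 revolutions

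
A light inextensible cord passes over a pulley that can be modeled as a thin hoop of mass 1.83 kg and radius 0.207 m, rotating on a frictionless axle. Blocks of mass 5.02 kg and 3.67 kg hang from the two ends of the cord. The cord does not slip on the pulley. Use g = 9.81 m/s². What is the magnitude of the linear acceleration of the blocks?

a ≈ 1.26 m/s²

I = MR² = (1.83)(0.207)² = 0.07841 kg·m².
Heavier block: m₁g − T₁ = m₁a. Lighter block: T₂ − m₂g = m₂a.
Pulley: (T₁ − T₂)R = Iα = I(a/R), so T₁ − T₂ = (I/R²)a = 1·M_p a = 1.830·a.
Adding the three: (m₁ − m₂)g = (m₁ + m₂ + 1.830)a, so a = (5.02 − 3.67)(9.81)/(5.02 + 3.67 + 1.830) = 1.259 m/s².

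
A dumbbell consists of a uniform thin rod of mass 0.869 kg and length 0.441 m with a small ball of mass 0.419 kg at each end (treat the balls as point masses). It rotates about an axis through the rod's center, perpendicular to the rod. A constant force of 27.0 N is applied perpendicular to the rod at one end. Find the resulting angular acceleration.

α ≈ 109 rad/s²

I_rod = (1/12)ML² = (1/12)(0.869)(0.441)² = 0.01408 kg·m².
I_balls = 2·m·(L/2)² = 2(0.419)(0.2205)² = 0.04074 kg·m².
Total I = 0.05483 kg·m².
τ = F·(L/2) = (27.0)(0.221) = 5.954 N·m.
α = τ/I = 5.954/0.05483 = 108.6 rad/s².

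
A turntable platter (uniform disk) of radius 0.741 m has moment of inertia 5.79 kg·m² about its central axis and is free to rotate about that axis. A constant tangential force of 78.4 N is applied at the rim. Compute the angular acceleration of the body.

α ≈ 10.0 rad/s²

τ = F R = (78.4)(0.741) = 58.09 N·m.
Newton's second law for rotation, τ = Iα, gives α = τ/I = 58.09/5.790 = 10.03 rad/s².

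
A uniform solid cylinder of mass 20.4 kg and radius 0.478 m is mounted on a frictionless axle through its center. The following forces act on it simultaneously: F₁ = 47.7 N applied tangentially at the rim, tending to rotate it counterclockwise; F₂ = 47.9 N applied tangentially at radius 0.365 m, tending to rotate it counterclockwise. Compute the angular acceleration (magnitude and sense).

α ≈ 17.3 rad/s², counterclockwise

I = ½MR² = (1/2)(20.4)(0.478)² = 2.331 kg·m².
Taking counterclockwise as positive: τ₁ = +(47.7)(0.478) = +22.80 N·m; τ₂ = +(47.9)(0.365) = +17.48 N·m.
Net torque τ = 40.28 N·m.
α = τ/I = 40.28/2.331 = 17.29 rad/s².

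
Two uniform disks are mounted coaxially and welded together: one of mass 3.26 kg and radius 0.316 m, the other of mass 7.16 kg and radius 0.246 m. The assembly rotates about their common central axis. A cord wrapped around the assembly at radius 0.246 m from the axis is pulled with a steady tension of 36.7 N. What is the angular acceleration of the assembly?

α ≈ 23.8 rad/s²

I = ½M₁R₁² + ½M₂R₂² = ½(3.26)(0.316)² + ½(7.16)(0.246)² = 0.3794 kg·m².
τ = F r = (36.7)(0.246) = 9.028 N·m.
α = τ/I = 9.028/0.3794 = 23.80 rad/s².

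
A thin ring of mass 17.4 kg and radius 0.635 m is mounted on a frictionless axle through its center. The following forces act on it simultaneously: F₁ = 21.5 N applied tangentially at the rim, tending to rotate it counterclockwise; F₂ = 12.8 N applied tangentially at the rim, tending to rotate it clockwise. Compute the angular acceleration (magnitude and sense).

α ≈ 0.787 rad/s², counterclockwise

I = MR² = (17.4)(0.635)² = 7.016 kg·m².
Taking counterclockwise as positive: τ₁ = +(21.5)(0.635) = +13.65 N·m; τ₂ = −(12.8)(0.635) = −8.128 N·m.
Net torque τ = 5.524 N·m.
α = τ/I = 5.524/7.016 = 0.7874 rad/s².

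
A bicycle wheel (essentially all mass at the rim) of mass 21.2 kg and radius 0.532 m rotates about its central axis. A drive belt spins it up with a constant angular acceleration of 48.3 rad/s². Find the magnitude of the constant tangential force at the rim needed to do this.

F ≈ 545 N

I = MR² = (21.2)(0.532)² = 6.000 kg·m².
The required torque is τ = Iα = (6.000)(48.30) = 289.8 N·m.
A tangential force at the rim gives τ = FR, so F = τ/R = 289.8/0.532 = 544.7 N.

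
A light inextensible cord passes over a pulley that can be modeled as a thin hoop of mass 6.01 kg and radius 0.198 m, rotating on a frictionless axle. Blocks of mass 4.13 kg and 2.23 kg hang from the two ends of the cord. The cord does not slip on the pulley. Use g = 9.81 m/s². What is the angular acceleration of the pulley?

α ≈ 7.61 rad/s²

I = MR² = (6.01)(0.198)² = 0.2356 kg·m².
Heavier block: m₁g − T₁ = m₁a. Lighter block: T₂ − m₂g = m₂a.
Pulley: (T₁ − T₂)R = Iα = I(a/R), so T₁ − T₂ = (I/R²)a = 1·M_p a = 6.010·a.
Adding the three: (m₁ − m₂)g = (m₁ + m₂ + 6.010)a, so a = (4.13 − 2.23)(9.81)/(4.13 + 2.23 + 6.010) = 1.507 m/s².
α = a/R = 1.507/0.198 = 7.610 rad/s².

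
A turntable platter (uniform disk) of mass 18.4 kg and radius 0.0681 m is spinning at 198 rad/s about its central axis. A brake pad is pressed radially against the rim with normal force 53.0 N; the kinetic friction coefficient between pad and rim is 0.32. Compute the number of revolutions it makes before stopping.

≈ 115 revolutions

I = ½MR² = (1/2)(18.4)(0.0681)² = 0.04267 kg·m².
Friction force f = μN = (0.32)(53.0) = 16.96 N at the rim; torque magnitude τ = fR = 1.155 N·m, opposing ω.
|α| = τ/I = 1.155/0.04267 = 27.07 rad/s² (deceleration).
ω² = ω₀² − 2|α|θ with ω = 0 ⇒ θ = ω₀²/(2|α|) = 724.1 rad = 115.2 rev.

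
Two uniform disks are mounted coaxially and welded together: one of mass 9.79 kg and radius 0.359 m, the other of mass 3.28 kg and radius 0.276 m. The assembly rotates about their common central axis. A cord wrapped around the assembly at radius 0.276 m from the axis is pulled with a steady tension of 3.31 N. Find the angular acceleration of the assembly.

I = ½M₁R₁² + ½M₂R₂² = ½(9.79)(0.359)² + ½(3.28)(0.276)² = 0.7558 kg·m².
τ = F r = (3.31)(0.276) = 0.9136 N·m.
α = τ/I = 0.9136/0.7558 = 1.209 rad/s².

α ≈ 1.21 rad/s²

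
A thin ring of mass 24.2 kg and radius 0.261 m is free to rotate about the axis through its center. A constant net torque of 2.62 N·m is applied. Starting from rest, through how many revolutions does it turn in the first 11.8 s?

≈ 17.6 revolutions

I = MR² = (24.2)(0.261)² = 1.649 kg·m².
α = τ/I = 2.62/1.649 = 1.589 rad/s².
θ = ½αt² = ½(1.589)(11.8)² = 110.6 rad.
Revolutions = θ/(2π) = 17.61.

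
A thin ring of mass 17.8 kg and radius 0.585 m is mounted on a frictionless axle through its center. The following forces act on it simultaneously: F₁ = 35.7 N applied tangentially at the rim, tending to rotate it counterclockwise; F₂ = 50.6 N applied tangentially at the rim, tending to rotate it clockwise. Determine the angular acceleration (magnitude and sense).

I = MR² = (17.8)(0.585)² = 6.092 kg·m².
Taking counterclockwise as positive: τ₁ = +(35.7)(0.585) = +20.88 N·m; τ₂ = −(50.6)(0.585) = −29.60 N·m.
Net torque τ = -8.716 N·m.
α = τ/I = -8.716/6.092 = -1.431 rad/s².

α ≈ 1.43 rad/s², clockwise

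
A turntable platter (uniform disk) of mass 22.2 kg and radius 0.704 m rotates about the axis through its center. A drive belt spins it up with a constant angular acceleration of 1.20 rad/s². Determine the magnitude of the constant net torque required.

I = ½MR² = (1/2)(22.2)(0.704)² = 5.501 kg·m².
τ = Iα = (5.501)(1.200) = 6.602 N·m.

τ ≈ 6.60 N·m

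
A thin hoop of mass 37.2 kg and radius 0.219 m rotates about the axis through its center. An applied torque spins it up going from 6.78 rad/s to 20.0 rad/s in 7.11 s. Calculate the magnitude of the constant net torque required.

I = MR² = (37.2)(0.219)² = 1.784 kg·m².
α = Δω/Δt = (20.0 − 6.78)/7.11 = 1.859 rad/s².
τ = Iα = (1.784)(1.859) = 3.317 N·m.

τ ≈ 3.32 N·m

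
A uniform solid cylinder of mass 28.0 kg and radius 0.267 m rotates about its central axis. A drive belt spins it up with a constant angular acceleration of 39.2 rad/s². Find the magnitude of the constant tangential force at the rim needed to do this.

I = ½MR² = (1/2)(28.0)(0.267)² = 0.9980 kg·m².
The required torque is τ = Iα = (0.9980)(39.20) = 39.12 N·m.
A tangential force at the rim gives τ = FR, so F = τ/R = 39.12/0.267 = 146.5 N.

F ≈ 147 N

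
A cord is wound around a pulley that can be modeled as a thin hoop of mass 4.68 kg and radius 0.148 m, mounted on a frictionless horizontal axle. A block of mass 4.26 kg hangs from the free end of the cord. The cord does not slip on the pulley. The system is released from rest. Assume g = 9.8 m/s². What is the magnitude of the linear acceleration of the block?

a ≈ 4.67 m/s²

I = MR² = (4.68)(0.148)² = 0.1025 kg·m².
Block: mg − T = ma. Pulley: TR = Iα. No-slip: a = αR, so T = (I/R²)a = 4.680·a.
Then mg = (m + 4.680)a, so a = (4.26)(9.8)/(4.26 + 4.680) = 4.670 m/s².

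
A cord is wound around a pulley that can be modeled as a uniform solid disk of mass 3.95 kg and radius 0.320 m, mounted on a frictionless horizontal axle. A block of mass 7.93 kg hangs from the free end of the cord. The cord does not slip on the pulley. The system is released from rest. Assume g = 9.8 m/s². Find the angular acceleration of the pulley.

I = ½MR² = (1/2)(3.95)(0.320)² = 0.2022 kg·m².
Block: mg − T = ma. Pulley: TR = Iα. No-slip: a = αR, so T = (I/R²)a = 1.975·a.
Then mg = (m + 1.975)a, so a = (7.93)(9.8)/(7.93 + 1.975) = 7.846 m/s².
α = a/R = 7.846/0.320 = 24.52 rad/s².

α ≈ 24.5 rad/s²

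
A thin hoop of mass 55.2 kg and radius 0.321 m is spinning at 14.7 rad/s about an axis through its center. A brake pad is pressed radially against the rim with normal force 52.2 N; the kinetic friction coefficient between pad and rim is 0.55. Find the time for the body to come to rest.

t ≈ 9.07 s

I = MR² = (55.2)(0.321)² = 5.688 kg·m².
Friction force f = μN = (0.55)(52.2) = 28.71 N at the rim; torque magnitude τ = fR = 9.216 N·m, opposing ω.
|α| = τ/I = 9.216/5.688 = 1.620 rad/s² (deceleration).
0 = ω₀ − |α|t ⇒ t = ω₀/|α| = 14.7/1.620 = 9.073 s.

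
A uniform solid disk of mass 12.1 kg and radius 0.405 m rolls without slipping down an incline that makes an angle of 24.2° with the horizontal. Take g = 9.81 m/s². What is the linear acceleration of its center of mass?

a ≈ 2.68 m/s²

Translation along the incline: Mg sinθ − f = Ma.
Rotation about the center: fR = Iα with I = ½MR². No-slip gives a = αR, so f = (I/R²)a = (1/2)M a.
Substituting: Mg sinθ = (1 + 0.5000)Ma, so a = g sinθ/(1 + 0.5000) = (9.81) sin 24.2° / 1.500 = 2.681 m/s².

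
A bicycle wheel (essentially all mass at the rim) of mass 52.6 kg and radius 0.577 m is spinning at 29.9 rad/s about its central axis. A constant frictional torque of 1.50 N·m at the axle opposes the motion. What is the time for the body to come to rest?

I = MR² = (52.6)(0.577)² = 17.51 kg·m².
The net torque has magnitude 1.50 N·m, opposing ω.
|α| = τ/I = 1.500/17.51 = 0.08566 rad/s² (deceleration).
0 = ω₀ − |α|t ⇒ t = ω₀/|α| = 29.9/0.08566 = 349.1 s.

t ≈ 349 s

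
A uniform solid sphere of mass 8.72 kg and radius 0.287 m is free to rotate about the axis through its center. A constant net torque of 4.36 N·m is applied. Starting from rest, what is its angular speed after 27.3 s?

I = (2/5)MR² = (2/5)(8.72)(0.287)² = 0.2873 kg·m².
α = τ/I = 4.36/0.2873 = 15.18 rad/s².
ω = ω₀ + αt = 0 + (15.18)(27.3) = 414.3 rad/s.

ω ≈ 414 rad/s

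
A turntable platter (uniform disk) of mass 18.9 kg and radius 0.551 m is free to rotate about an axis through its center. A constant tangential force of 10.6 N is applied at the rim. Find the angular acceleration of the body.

I = ½MR² = (1/2)(18.9)(0.551)² = 2.869 kg·m².
τ = F R = (10.6)(0.551) = 5.841 N·m.
From τ = Iα: α = 5.841/2.869 = 2.036 rad/s².

α ≈ 2.04 rad/s²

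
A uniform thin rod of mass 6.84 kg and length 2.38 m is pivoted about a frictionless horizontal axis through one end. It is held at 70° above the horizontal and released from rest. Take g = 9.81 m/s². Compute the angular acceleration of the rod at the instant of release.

About the pivot, I = (1/3)ML² = (1/3)(6.84)(2.38)² = 12.91 kg·m².
The weight acts at the center, a distance L/2 = 1.190 m from the pivot; τ = Mg(L/2) cos 70° = 27.31 N·m.
α = τ/I = 27.31/12.91 = 2.115 rad/s².

α ≈ 2.11 rad/s²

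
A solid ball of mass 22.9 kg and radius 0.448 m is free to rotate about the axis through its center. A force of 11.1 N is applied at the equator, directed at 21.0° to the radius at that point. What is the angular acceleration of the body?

I = (2/5)MR² = (2/5)(22.9)(0.448)² = 1.838 kg·m².
Only the tangential component produces torque: τ = F R sinθ = (11.1)(0.448) sin 21.0° = 1.782 N·m.
From τ = Iα: α = 1.782/1.838 = 0.9693 rad/s².

α ≈ 0.969 rad/s²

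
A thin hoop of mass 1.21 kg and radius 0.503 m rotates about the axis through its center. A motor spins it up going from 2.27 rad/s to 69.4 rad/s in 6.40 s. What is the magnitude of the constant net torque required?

I = MR² = (1.21)(0.503)² = 0.3061 kg·m².
α = Δω/Δt = (69.4 − 2.27)/6.40 = 10.49 rad/s².
τ = Iα = (0.3061)(10.49) = 3.211 N·m.

τ ≈ 3.21 N·m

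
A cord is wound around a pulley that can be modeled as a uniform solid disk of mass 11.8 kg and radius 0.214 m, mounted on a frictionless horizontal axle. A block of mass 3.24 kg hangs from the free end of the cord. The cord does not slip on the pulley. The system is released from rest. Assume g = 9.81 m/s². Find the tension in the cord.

I = ½MR² = (1/2)(11.8)(0.214)² = 0.2702 kg·m².
Block: mg − T = ma. Pulley: TR = Iα. No-slip: a = αR, so T = (I/R²)a = 5.900·a.
Then mg = (m + 5.900)a, so a = (3.24)(9.81)/(3.24 + 5.900) = 3.478 m/s².
T = 5.900·a = 20.52 N.

T ≈ 20.5 N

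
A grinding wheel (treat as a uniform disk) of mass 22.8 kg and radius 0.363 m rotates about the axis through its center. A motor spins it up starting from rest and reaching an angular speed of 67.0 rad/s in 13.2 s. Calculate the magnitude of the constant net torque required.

τ ≈ 7.62 N·m

I = ½MR² = (1/2)(22.8)(0.363)² = 1.502 kg·m².
α = Δω/Δt = (67.0 − 0)/13.2 = 5.076 rad/s².
τ = Iα = (1.502)(5.076) = 7.625 N·m.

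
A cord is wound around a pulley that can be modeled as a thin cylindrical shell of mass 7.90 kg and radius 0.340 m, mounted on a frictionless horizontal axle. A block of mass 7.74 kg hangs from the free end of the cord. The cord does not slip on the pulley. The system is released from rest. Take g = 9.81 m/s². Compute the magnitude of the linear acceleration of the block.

a ≈ 4.85 m/s²

I = MR² = (7.90)(0.340)² = 0.9132 kg·m².
Block: mg − T = ma. Pulley: TR = Iα. No-slip: a = αR, so T = (I/R²)a = 7.900·a.
Then mg = (m + 7.900)a, so a = (7.74)(9.81)/(7.74 + 7.900) = 4.855 m/s².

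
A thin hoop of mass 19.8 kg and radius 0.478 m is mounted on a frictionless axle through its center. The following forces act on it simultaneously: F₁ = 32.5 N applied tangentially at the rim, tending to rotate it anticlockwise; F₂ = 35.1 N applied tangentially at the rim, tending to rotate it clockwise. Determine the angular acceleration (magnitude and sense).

I = MR² = (19.8)(0.478)² = 4.524 kg·m².
Taking anticlockwise as positive: τ₁ = +(32.5)(0.478) = +15.54 N·m; τ₂ = −(35.1)(0.478) = −16.78 N·m.
Net torque τ = -1.243 N·m.
α = τ/I = -1.243/4.524 = -0.2747 rad/s².

α ≈ 0.275 rad/s², clockwise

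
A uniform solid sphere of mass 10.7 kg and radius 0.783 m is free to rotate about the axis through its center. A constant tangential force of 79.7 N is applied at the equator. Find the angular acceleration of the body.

I = (2/5)MR² = (2/5)(10.7)(0.783)² = 2.624 kg·m².
τ = F R = (79.7)(0.783) = 62.41 N·m.
From τ = Iα: α = 62.41/2.624 = 23.78 rad/s².

α ≈ 23.8 rad/s²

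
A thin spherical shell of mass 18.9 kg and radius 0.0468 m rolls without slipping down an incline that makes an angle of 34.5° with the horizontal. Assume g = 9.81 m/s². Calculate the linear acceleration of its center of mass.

a ≈ 3.33 m/s²

Translation along the incline: Mg sinθ − f = Ma.
Rotation about the center: fR = Iα with I = (2/3)MR². No-slip gives a = αR, so f = (I/R²)a = (2/3)M a.
Substituting: Mg sinθ = (1 + 0.6667)Ma, so a = g sinθ/(1 + 0.6667) = (9.81) sin 34.5° / 1.667 = 3.334 m/s².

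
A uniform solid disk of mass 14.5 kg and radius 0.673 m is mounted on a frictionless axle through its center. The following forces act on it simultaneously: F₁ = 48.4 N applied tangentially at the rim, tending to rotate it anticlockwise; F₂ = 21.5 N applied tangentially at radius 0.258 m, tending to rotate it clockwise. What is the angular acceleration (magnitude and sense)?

I = ½MR² = (1/2)(14.5)(0.673)² = 3.284 kg·m².
Taking anticlockwise as positive: τ₁ = +(48.4)(0.673) = +32.57 N·m; τ₂ = −(21.5)(0.258) = −5.547 N·m.
Net torque τ = 27.03 N·m.
α = τ/I = 27.03/3.284 = 8.230 rad/s².

α ≈ 8.23 rad/s², anticlockwise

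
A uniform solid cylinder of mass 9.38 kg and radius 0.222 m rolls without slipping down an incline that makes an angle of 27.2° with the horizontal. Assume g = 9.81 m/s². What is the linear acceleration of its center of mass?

Translation along the incline: Mg sinθ − f = Ma.
Rotation about the center: fR = Iα with I = ½MR². No-slip gives a = αR, so f = (I/R²)a = (1/2)M a.
Substituting: Mg sinθ = (1 + 0.5000)Ma, so a = g sinθ/(1 + 0.5000) = (9.81) sin 27.2° / 1.500 = 2.989 m/s².

a ≈ 2.99 m/s²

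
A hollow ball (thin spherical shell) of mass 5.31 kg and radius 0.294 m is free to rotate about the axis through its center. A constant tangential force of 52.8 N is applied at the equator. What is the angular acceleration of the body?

I = (2/3)MR² = (2/3)(5.31)(0.294)² = 0.3060 kg·m².
τ = F R = (52.8)(0.294) = 15.52 N·m.
From τ = Iα: α = 15.52/0.3060 = 50.73 rad/s².

α ≈ 50.7 rad/s²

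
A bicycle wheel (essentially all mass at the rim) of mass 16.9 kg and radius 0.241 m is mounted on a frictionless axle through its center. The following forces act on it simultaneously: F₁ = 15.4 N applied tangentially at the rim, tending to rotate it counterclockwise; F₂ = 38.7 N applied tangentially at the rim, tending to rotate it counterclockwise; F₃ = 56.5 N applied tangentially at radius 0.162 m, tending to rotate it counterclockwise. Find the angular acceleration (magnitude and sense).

I = MR² = (16.9)(0.241)² = 0.9816 kg·m².
Taking counterclockwise as positive: τ₁ = +(15.4)(0.241) = +3.711 N·m; τ₂ = +(38.7)(0.241) = +9.327 N·m; τ₃ = +(56.5)(0.162) = +9.153 N·m.
Net torque τ = 22.19 N·m.
α = τ/I = 22.19/0.9816 = 22.61 rad/s².

α ≈ 22.6 rad/s², counterclockwise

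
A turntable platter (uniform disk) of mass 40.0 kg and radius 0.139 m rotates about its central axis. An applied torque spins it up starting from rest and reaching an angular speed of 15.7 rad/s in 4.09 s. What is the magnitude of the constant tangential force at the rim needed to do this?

I = ½MR² = (1/2)(40.0)(0.139)² = 0.3864 kg·m².
α = Δω/Δt = (15.7 − 0)/4.09 = 3.839 rad/s².
The required torque is τ = Iα = (0.3864)(3.839) = 1.483 N·m.
A tangential force at the rim gives τ = FR, so F = τ/R = 1.483/0.139 = 10.67 N.

F ≈ 10.7 N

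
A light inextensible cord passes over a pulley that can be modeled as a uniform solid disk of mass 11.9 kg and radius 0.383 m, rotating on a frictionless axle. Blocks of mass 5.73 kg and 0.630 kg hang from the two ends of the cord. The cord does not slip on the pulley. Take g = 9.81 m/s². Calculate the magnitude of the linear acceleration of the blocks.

I = ½MR² = (1/2)(11.9)(0.383)² = 0.8728 kg·m².
Heavier block: m₁g − T₁ = m₁a. Lighter block: T₂ − m₂g = m₂a.
Pulley: (T₁ − T₂)R = Iα = I(a/R), so T₁ − T₂ = (I/R²)a = (1/2)M_p a = 5.950·a.
Adding the three: (m₁ − m₂)g = (m₁ + m₂ + 5.950)a, so a = (5.73 − 0.630)(9.81)/(5.73 + 0.630 + 5.950) = 4.064 m/s².

a ≈ 4.06 m/s²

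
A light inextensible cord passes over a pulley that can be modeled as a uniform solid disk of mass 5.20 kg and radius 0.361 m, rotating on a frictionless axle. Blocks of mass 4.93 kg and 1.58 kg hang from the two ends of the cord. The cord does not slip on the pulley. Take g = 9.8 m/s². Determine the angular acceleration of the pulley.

I = ½MR² = (1/2)(5.20)(0.361)² = 0.3388 kg·m².
Heavier block: m₁g − T₁ = m₁a. Lighter block: T₂ − m₂g = m₂a.
Pulley: (T₁ − T₂)R = Iα = I(a/R), so T₁ − T₂ = (I/R²)a = (1/2)M_p a = 2.600·a.
Adding the three: (m₁ − m₂)g = (m₁ + m₂ + 2.600)a, so a = (4.93 − 1.58)(9.8)/(4.93 + 1.58 + 2.600) = 3.604 m/s².
α = a/R = 3.604/0.361 = 9.983 rad/s².

α ≈ 9.98 rad/s²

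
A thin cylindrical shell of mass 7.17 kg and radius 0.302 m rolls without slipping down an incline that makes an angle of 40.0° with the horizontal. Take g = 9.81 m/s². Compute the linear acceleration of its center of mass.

Translation along the incline: Mg sinθ − f = Ma.
Rotation about the center: fR = Iα with I = MR². No-slip gives a = αR, so f = (I/R²)a = M a.
Substituting: Mg sinθ = (1 + 1.000)Ma, so a = g sinθ/(1 + 1.000) = (9.81) sin 40.0° / 2.000 = 3.153 m/s².

a ≈ 3.15 m/s²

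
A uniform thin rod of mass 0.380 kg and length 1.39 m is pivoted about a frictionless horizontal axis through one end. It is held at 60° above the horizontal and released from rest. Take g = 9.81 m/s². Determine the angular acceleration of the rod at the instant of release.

α ≈ 5.29 rad/s²

About the pivot, I = (1/3)ML² = (1/3)(0.380)(1.39)² = 0.2447 kg·m².
The weight acts at the center, a distance L/2 = 0.6950 m from the pivot; τ = Mg(L/2) cos 60° = 1.295 N·m.
α = τ/I = 1.295/0.2447 = 5.293 rad/s².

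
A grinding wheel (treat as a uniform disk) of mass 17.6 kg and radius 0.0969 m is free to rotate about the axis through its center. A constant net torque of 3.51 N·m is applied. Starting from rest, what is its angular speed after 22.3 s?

ω ≈ 947 rad/s

I = ½MR² = (1/2)(17.6)(0.0969)² = 0.08263 kg·m².
α = τ/I = 3.51/0.08263 = 42.48 rad/s².
ω = ω₀ + αt = 0 + (42.48)(22.3) = 947.3 rad/s.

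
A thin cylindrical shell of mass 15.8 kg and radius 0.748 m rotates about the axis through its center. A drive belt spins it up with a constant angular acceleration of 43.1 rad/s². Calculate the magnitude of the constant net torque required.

τ ≈ 381 N·m

I = MR² = (15.8)(0.748)² = 8.840 kg·m².
τ = Iα = (8.840)(43.10) = 381.0 N·m.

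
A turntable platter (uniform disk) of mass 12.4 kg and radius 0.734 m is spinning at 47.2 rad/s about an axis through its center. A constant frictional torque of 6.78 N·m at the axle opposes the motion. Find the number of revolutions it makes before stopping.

I = ½MR² = (1/2)(12.4)(0.734)² = 3.340 kg·m².
The net torque has magnitude 6.78 N·m, opposing ω.
|α| = τ/I = 6.780/3.340 = 2.030 rad/s² (deceleration).
ω² = ω₀² − 2|α|θ with ω = 0 ⇒ θ = ω₀²/(2|α|) = 548.8 rad = 87.34 rev.

≈ 87.3 revolutions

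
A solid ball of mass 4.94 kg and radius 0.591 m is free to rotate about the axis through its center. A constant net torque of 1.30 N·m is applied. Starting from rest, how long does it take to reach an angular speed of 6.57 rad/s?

I = (2/5)MR² = (2/5)(4.94)(0.591)² = 0.6902 kg·m².
α = τ/I = 1.30/0.6902 = 1.884 rad/s².
ω = αt ⇒ t = ω/α = 6.57/1.884 = 3.488 s.

t ≈ 3.49 s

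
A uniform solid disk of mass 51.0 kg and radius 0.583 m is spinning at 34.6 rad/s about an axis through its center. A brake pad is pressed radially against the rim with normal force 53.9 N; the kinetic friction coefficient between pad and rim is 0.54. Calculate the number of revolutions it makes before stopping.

I = ½MR² = (1/2)(51.0)(0.583)² = 8.667 kg·m².
Friction force f = μN = (0.54)(53.9) = 29.11 N at the rim; torque magnitude τ = fR = 16.97 N·m, opposing ω.
|α| = τ/I = 16.97/8.667 = 1.958 rad/s² (deceleration).
ω² = ω₀² − 2|α|θ with ω = 0 ⇒ θ = ω₀²/(2|α|) = 305.7 rad = 48.66 rev.

≈ 48.7 revolutions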